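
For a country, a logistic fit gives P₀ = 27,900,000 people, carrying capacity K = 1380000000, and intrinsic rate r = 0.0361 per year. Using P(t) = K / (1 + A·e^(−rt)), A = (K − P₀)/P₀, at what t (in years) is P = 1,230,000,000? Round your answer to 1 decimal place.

t ≈ 165.8 years

A = (1380000000 − 27900000)/27900000 = 48.46237
1230000000 = 1380000000/(1 + 48.46237·e^(−0.0361t)) → 1 + 48.46237·e^(−0.0361t) = 1.12195
e^(−0.0361t) = 0.002516 → t = ln(397.3914)/0.0361 = 5.98492/0.0361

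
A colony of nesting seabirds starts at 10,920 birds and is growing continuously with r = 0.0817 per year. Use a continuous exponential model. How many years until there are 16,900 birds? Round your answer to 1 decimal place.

t ≈ 5.3 years

16900 = 10920 · e^(0.0817·t)
t = ln(16900/10920) / 0.0817 = ln(1.54762) / 0.0817 = 0.43672 / 0.0817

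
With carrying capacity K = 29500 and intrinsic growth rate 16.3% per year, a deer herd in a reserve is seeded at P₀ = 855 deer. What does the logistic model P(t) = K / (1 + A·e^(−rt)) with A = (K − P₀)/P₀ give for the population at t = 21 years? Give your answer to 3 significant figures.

A = (29500 − 855)/855 = 33.50292
P(21) = 29500 / (1 + 33.50292·e^(−0.163·21)) = 29500 / (1 + 33.50292·0.032614)
= 29500 / 2.09268 ≈ 14096.76

≈ 14,100 deer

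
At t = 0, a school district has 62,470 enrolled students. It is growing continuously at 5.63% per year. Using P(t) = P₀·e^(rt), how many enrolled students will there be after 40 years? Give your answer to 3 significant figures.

≈ 594,000 enrolled students

P(40) = 62470 · e^(0.0563·40) = 62470 · e^(2.252)
= 62470 · 9.50673 ≈ 593885.44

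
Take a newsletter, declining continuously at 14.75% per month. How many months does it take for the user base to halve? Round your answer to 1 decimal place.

half-life = ln(2) / |r| = 0.69315 / 0.1475

half-life ≈ 4.7 months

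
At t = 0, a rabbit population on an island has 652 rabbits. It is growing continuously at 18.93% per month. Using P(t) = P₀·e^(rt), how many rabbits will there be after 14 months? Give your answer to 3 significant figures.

P(14) = 652 · e^(0.1893·14) = 652 · e^(2.6502)
= 652 · 14.15687 ≈ 9230.28

≈ 9,230 rabbits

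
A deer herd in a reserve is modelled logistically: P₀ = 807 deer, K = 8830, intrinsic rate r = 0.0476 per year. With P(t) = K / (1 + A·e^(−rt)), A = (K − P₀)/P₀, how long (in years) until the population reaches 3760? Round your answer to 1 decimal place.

A = (8830 − 807)/807 = 9.94176
3760 = 8830/(1 + 9.94176·e^(−0.0476t)) → 1 + 9.94176·e^(−0.0476t) = 2.3484
e^(−0.0476t) = 0.13563 → t = ln(7.37298)/0.0476 = 1.99782/0.0476

t ≈ 42.0 years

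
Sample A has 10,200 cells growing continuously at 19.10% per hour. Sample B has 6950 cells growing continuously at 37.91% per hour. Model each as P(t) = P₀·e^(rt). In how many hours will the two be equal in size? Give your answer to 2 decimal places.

t ≈ 2.04 hours

10200·e^(0.191t) = 6950·e^(0.3791t)
10200/6950 = e^((0.3791 − 0.191)t) → ln(1.46763) = 0.1881·t
t = 0.38365 / 0.1881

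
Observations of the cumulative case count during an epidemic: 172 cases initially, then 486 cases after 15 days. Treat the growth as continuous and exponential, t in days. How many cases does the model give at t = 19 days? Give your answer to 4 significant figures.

r = ln(486/172) / 15 ≈ 0.069248 per day
P(19) = 172 · e^(0.069248·19) = 172 · 3.72738 ≈ 641.11

≈ 641.1 cases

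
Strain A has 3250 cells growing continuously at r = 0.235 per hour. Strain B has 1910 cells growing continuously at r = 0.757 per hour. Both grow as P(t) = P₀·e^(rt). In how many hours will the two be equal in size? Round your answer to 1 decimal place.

3250·e^(0.235t) = 1910·e^(0.757t)
3250/1910 = e^((0.757 − 0.235)t) → ln(1.70157) = 0.522·t
t = 0.53155 / 0.522

t ≈ 1.0 hours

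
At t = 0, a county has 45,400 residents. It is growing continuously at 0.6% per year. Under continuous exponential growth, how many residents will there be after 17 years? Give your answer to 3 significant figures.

≈ 50,300 residents

P(17) = 45400 · e^(0.006·17) = 45400 · e^(0.102)
= 45400 · 1.10738 ≈ 50275.21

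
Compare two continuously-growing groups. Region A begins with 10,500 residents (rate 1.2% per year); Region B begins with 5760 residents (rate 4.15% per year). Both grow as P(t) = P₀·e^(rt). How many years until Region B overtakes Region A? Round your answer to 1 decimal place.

10500·e^(0.012t) = 5760·e^(0.0415t)
10500/5760 = e^((0.0415 − 0.012)t) → ln(1.82292) = 0.0295·t
t = 0.60044 / 0.0295

t ≈ 20.4 years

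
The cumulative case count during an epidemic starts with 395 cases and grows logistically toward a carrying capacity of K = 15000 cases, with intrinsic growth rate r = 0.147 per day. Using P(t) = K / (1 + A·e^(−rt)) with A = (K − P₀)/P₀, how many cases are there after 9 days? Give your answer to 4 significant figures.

≈ 1,383 cases

A = (15000 − 395)/395 = 36.97468
P(9) = 15000 / (1 + 36.97468·e^(−0.147·9)) = 15000 / (1 + 36.97468·0.266335)
= 15000 / 10.84766 ≈ 1382.79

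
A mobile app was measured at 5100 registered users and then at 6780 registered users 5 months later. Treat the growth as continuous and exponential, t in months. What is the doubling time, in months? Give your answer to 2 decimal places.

r = ln(6780/5100) / 5 = ln(1.32941) / 5 ≈ 0.056947 per month
doubling time = ln 2 / |r| = 0.69315 / 0.056947

doubling time ≈ 12.17 months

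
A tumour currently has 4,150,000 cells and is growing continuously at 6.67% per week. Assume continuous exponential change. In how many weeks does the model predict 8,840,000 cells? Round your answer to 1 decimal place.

8840000 = 4150000 · e^(0.0667·t)
t = ln(8840000/4150000) / 0.0667 = ln(2.13012) / 0.0667 = 0.75618 / 0.0667

t ≈ 11.3 weeks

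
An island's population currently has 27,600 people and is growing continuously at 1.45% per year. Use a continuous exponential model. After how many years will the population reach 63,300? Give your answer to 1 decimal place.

63300 = 27600 · e^(0.0145·t)
t = ln(63300/27600) / 0.0145 = ln(2.29348) / 0.0145 = 0.83007 / 0.0145

t ≈ 57.2 years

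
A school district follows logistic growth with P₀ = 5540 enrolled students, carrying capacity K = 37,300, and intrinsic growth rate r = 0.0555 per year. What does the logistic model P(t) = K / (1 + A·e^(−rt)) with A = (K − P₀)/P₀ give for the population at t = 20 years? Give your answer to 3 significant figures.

A = (37300 − 5540)/5540 = 5.73285
P(20) = 37300 / (1 + 5.73285·e^(−0.0555·20)) = 37300 / (1 + 5.73285·0.329559)
= 37300 / 2.88931 ≈ 12909.64

≈ 12,900 enrolled students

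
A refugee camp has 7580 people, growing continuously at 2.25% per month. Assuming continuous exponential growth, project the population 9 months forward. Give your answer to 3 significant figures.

P(9) = 7580 · e^(0.0225·9) = 7580 · e^(0.2025)
= 7580 · 1.22446 ≈ 9281.41

≈ 9,280 people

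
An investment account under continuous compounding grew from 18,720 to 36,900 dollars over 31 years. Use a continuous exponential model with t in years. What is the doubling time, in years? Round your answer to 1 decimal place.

doubling time ≈ 31.7 years

r = ln(36900/18720) / 31 = ln(1.97115) / 31 ≈ 0.021891 per year
doubling time = ln 2 / |r| = 0.69315 / 0.021891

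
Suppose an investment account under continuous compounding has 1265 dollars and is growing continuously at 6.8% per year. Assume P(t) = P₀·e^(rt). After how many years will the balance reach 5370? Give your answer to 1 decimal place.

t ≈ 21.3 years

5370 = 1265 · e^(0.068·t)
t = ln(5370/1265) / 0.068 = ln(4.24506) / 0.068 = 1.44576 / 0.068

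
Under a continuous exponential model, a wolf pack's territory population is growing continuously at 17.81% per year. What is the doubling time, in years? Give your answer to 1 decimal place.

doubling time ≈ 3.9 years

doubling time = ln(2) / |r| = 0.69315 / 0.1781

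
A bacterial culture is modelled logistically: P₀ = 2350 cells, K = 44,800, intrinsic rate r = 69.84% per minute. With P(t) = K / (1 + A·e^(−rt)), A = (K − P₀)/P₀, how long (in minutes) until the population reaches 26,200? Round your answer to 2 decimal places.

A = (44800 − 2350)/2350 = 18.06383
26200 = 44800/(1 + 18.06383·e^(−0.6984t)) → 1 + 18.06383·e^(−0.6984t) = 1.70992
e^(−0.6984t) = 0.039301 → t = ln(25.44475)/0.6984 = 3.23651/0.6984

t ≈ 4.63 minutes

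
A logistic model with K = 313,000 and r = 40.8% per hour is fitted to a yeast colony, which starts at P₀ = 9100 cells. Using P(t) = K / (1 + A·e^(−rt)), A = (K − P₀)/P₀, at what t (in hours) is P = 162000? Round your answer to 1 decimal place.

t ≈ 8.8 hours

A = (313000 − 9100)/9100 = 33.3956
162000 = 313000/(1 + 33.3956·e^(−0.408t)) → 1 + 33.3956·e^(−0.408t) = 1.9321
e^(−0.408t) = 0.027911 → t = ln(35.8284)/0.408 = 3.57874/0.408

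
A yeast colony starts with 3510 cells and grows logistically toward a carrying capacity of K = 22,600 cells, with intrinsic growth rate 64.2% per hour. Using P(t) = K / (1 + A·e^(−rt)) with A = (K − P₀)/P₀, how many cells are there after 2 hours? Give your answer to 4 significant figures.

A = (22600 − 3510)/3510 = 5.43875
P(2) = 22600 / (1 + 5.43875·e^(−0.642·2)) = 22600 / (1 + 5.43875·0.276927)
= 22600 / 2.50614 ≈ 9017.86

≈ 9,018 cells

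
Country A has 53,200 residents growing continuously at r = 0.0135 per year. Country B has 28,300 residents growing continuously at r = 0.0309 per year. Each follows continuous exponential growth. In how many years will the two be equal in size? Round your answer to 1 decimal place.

t ≈ 36.3 years

53200·e^(0.0135t) = 28300·e^(0.0309t)
53200/28300 = e^((0.0309 − 0.0135)t) → ln(1.87986) = 0.0174·t
t = 0.6312 / 0.0174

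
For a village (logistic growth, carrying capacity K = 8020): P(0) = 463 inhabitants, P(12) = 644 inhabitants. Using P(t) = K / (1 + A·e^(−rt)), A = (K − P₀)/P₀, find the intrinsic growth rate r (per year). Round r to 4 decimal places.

A = (8020 − 463)/463 = 16.32181
644 = 8020/(1 + 16.32181·e^(−r·12)) → e^(−12r) = (12.45342 − 1)/16.32181 = 0.701724
r = −ln(0.701724)/12 = 0.35421/12

r ≈ 0.0295 per year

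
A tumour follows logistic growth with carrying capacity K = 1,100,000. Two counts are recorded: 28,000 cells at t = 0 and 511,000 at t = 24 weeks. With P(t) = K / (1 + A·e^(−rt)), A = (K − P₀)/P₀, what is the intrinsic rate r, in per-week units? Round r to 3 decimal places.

A = (1100000 − 28000)/28000 = 38.28571
511000 = 1100000/(1 + 38.28571·e^(−r·24)) → e^(−24r) = (2.15264 − 1)/38.28571 = 0.030106
r = −ln(0.030106)/24 = 3.50302/24

r ≈ 0.146 per week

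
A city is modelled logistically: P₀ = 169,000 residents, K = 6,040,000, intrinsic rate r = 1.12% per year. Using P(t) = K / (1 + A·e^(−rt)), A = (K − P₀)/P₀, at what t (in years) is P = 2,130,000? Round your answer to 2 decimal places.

A = (6040000 − 169000)/169000 = 34.73964
2130000 = 6040000/(1 + 34.73964·e^(−0.0112t)) → 1 + 34.73964·e^(−0.0112t) = 2.83568
e^(−0.0112t) = 0.052841 → t = ln(18.92467)/0.0112 = 2.94047/0.0112

t ≈ 262.54 years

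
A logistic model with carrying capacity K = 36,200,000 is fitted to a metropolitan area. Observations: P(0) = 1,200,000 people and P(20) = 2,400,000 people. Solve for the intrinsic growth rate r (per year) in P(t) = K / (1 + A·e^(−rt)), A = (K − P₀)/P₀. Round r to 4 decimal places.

r ≈ 0.0364 per year

A = (36200000 − 1200000)/1200000 = 29.16667
2400000 = 36200000/(1 + 29.16667·e^(−r·20)) → e^(−20r) = (15.08333 − 1)/29.16667 = 0.482857
r = −ln(0.482857)/20 = 0.72803/20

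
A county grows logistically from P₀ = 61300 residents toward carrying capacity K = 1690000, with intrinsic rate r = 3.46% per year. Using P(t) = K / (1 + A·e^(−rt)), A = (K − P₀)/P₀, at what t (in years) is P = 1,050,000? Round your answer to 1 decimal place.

t ≈ 109.1 years

A = (1690000 − 61300)/61300 = 26.56933
1050000 = 1690000/(1 + 26.56933·e^(−0.0346t)) → 1 + 26.56933·e^(−0.0346t) = 1.60952
e^(−0.0346t) = 0.022941 → t = ln(43.59031)/0.0346 = 3.77483/0.0346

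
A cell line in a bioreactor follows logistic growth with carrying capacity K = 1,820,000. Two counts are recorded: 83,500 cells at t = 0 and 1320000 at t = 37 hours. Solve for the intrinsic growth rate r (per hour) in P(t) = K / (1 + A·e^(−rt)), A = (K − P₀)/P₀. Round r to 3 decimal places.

r ≈ 0.108 per hour

A = (1820000 − 83500)/83500 = 20.79641
1320000 = 1820000/(1 + 20.79641·e^(−r·37)) → e^(−37r) = (1.37879 − 1)/20.79641 = 0.018214
r = −ln(0.018214)/37 = 4.00556/37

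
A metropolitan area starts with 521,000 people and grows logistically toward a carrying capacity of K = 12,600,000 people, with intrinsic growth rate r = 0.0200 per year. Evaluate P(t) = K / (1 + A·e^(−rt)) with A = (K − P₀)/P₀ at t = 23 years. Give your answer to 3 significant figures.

A = (12600000 − 521000)/521000 = 23.18426
P(23) = 12600000 / (1 + 23.18426·e^(−0.02·23)) = 12600000 / (1 + 23.18426·0.631284)
= 12600000 / 15.63584 ≈ 805840.69

≈ 806,000 people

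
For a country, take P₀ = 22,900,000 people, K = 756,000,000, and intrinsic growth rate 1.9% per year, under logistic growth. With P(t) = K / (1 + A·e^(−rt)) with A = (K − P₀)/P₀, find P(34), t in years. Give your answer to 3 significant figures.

≈ 42,500,000 people

A = (756000000 − 22900000)/22900000 = 32.0131
P(34) = 756000000 / (1 + 32.0131·e^(−0.019·34)) = 756000000 / (1 + 32.0131·0.524138)
= 756000000 / 17.77929 ≈ 42521390.26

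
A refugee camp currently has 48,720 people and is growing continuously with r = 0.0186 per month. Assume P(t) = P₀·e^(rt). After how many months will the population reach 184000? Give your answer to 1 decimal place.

t ≈ 71.4 months

184000 = 48720 · e^(0.0186·t)
t = ln(184000/48720) / 0.0186 = ln(3.77668) / 0.0186 = 1.32885 / 0.0186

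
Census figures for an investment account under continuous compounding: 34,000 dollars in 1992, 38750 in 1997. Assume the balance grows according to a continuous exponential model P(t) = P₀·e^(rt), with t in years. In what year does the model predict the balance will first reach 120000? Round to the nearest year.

year 2040

r = ln(38750/34000) / 5 = 0.13077/5 ≈ 0.026154 per year
t = ln(120000/34000) / r = 1.26113/0.026154 ≈ 48.22 years after 1992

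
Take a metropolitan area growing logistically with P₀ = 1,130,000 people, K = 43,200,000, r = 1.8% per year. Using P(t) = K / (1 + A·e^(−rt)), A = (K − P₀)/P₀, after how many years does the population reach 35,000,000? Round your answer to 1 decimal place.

t ≈ 281.6 years

A = (43200000 − 1130000)/1130000 = 37.23009
35000000 = 43200000/(1 + 37.23009·e^(−0.018t)) → 1 + 37.23009·e^(−0.018t) = 1.23429
e^(−0.018t) = 0.006293 → t = ln(158.90891)/0.018 = 5.06833/0.018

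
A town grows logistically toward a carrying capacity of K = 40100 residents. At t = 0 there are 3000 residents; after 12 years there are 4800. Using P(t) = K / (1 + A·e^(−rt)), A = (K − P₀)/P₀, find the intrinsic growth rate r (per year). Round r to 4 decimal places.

A = (40100 − 3000)/3000 = 12.36667
4800 = 40100/(1 + 12.36667·e^(−r·12)) → e^(−12r) = (8.35417 − 1)/12.36667 = 0.594677
r = −ln(0.594677)/12 = 0.51974/12

r ≈ 0.0433 per year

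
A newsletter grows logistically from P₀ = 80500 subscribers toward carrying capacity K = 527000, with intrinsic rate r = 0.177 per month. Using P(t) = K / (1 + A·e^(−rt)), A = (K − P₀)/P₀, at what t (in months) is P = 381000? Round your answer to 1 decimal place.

t ≈ 15.1 months

A = (527000 − 80500)/80500 = 5.54658
381000 = 527000/(1 + 5.54658·e^(−0.177t)) → 1 + 5.54658·e^(−0.177t) = 1.3832
e^(−0.177t) = 0.069088 → t = ln(14.4743)/0.177 = 2.67237/0.177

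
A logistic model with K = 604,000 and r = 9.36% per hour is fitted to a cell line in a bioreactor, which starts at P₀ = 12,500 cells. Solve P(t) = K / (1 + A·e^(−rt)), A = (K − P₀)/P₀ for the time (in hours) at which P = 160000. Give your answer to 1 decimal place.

t ≈ 30.3 hours

A = (604000 − 12500)/12500 = 47.32
160000 = 604000/(1 + 47.32·e^(−0.0936t)) → 1 + 47.32·e^(−0.0936t) = 3.775
e^(−0.0936t) = 0.058643 → t = ln(17.05225)/0.0936 = 2.83628/0.0936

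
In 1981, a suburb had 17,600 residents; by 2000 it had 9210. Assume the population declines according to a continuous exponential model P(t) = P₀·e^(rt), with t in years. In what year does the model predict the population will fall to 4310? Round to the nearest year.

r = ln(9210/17600) / 19 = -0.64761/19 ≈ -0.034085 per year
t = ln(4310/17600) / r = -1.40696/-0.034085 ≈ 41.28 years after 1981

year 2022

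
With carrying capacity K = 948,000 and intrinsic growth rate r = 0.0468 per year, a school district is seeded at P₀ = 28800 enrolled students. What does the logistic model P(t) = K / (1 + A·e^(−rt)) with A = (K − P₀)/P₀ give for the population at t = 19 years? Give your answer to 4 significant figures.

≈ 67,150 enrolled students

A = (948000 − 28800)/28800 = 31.91667
P(19) = 948000 / (1 + 31.91667·e^(−0.0468·19)) = 948000 / (1 + 31.91667·0.410984)
= 948000 / 14.11725 ≈ 67151.88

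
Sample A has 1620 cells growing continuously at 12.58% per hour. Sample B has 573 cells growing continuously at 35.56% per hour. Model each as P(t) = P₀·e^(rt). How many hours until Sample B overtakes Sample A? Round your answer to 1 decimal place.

t ≈ 4.5 hours

1620·e^(0.1258t) = 573·e^(0.3556t)
1620/573 = e^((0.3556 − 0.1258)t) → ln(2.82723) = 0.2298·t
t = 1.0393 / 0.2298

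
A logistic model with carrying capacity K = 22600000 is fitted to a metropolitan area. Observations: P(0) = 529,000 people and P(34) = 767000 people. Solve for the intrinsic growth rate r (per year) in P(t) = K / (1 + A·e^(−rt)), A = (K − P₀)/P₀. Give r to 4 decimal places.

A = (22600000 − 529000)/529000 = 41.72212
767000 = 22600000/(1 + 41.72212·e^(−r·34)) → e^(−34r) = (29.46545 − 1)/41.72212 = 0.682263
r = −ln(0.682263)/34 = 0.38234/34

r ≈ 0.0112 per year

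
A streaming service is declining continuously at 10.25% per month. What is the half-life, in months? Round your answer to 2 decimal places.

half-life ≈ 6.76 months

half-life = ln(2) / |r| = 0.69315 / 0.1025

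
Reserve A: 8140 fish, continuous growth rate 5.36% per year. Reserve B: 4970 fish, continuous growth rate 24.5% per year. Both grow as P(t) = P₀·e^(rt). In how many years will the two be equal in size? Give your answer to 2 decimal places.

t ≈ 2.58 years

8140·e^(0.0536t) = 4970·e^(0.245t)
8140/4970 = e^((0.245 − 0.0536)t) → ln(1.63783) = 0.1914·t
t = 0.49337 / 0.1914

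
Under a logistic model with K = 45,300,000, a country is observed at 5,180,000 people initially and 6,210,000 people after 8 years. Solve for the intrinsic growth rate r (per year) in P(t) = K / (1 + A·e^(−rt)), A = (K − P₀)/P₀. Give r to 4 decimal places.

r ≈ 0.0259 per year

A = (45300000 − 5180000)/5180000 = 7.74517
6210000 = 45300000/(1 + 7.74517·e^(−r·8)) → e^(−8r) = (7.29469 − 1)/7.74517 = 0.812724
r = −ln(0.812724)/8 = 0.20736/8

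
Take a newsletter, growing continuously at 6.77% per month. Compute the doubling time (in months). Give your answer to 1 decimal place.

doubling time = ln(2) / |r| = 0.69315 / 0.0677

doubling time ≈ 10.2 months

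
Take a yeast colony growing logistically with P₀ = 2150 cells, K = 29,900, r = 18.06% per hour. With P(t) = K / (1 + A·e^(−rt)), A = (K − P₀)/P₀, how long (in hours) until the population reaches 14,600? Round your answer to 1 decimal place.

t ≈ 13.9 hours

A = (29900 − 2150)/2150 = 12.90698
14600 = 29900/(1 + 12.90698·e^(−0.1806t)) → 1 + 12.90698·e^(−0.1806t) = 2.04795
e^(−0.1806t) = 0.081192 → t = ln(12.31646)/0.1806 = 2.51094/0.1806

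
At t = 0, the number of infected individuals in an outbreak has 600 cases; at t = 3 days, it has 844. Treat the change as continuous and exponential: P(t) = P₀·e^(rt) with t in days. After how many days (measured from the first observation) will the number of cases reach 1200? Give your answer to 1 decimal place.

t ≈ 6.1 days

r = ln(844/600) / 3 ≈ 0.113741 per day
t = ln(1200/600) / r = 0.69315 / 0.113741 ≈ 6.094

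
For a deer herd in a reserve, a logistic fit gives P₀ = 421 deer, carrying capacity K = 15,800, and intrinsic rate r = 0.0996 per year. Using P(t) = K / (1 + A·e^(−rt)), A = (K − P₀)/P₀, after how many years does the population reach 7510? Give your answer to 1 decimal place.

A = (15800 − 421)/421 = 36.52969
7510 = 15800/(1 + 36.52969·e^(−0.0996t)) → 1 + 36.52969·e^(−0.0996t) = 2.10386
e^(−0.0996t) = 0.030218 → t = ln(33.09264)/0.0996 = 3.49931/0.0996

t ≈ 35.1 years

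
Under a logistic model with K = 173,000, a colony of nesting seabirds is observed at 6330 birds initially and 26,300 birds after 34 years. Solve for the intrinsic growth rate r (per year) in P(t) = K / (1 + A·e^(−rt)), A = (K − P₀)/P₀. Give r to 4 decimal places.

A = (173000 − 6330)/6330 = 26.33017
26300 = 173000/(1 + 26.33017·e^(−r·34)) → e^(−34r) = (6.57795 − 1)/26.33017 = 0.211846
r = −ln(0.211846)/34 = 1.55189/34

r ≈ 0.0456 per year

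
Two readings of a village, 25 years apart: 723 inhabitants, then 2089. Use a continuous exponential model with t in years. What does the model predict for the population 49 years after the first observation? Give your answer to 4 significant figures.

≈ 5,785 inhabitants

r = ln(2089/723) / 25 ≈ 0.042441 per year
P(49) = 723 · e^(0.042441·49) = 723 · 8.00144 ≈ 5785.04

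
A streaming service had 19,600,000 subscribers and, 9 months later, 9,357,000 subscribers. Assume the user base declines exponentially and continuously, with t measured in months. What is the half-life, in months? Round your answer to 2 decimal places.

r = ln(9357000/19600000) / 9 = ln(0.4774) / 9 ≈ -0.082156 per month
half-life = ln 2 / |r| = 0.69315 / 0.082156

half-life ≈ 8.44 months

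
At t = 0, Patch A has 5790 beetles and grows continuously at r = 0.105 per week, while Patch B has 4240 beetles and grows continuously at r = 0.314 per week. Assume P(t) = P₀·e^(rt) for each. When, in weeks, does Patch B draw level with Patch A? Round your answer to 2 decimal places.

5790·e^(0.105t) = 4240·e^(0.314t)
5790/4240 = e^((0.314 − 0.105)t) → ln(1.36557) = 0.209·t
t = 0.31157 / 0.209

t ≈ 1.49 weeks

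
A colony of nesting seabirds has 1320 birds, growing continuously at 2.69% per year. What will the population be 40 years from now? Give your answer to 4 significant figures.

P(40) = 1320 · e^(0.0269·40) = 1320 · e^(1.076)
= 1320 · 2.93292 ≈ 3871.46

≈ 3,871 birds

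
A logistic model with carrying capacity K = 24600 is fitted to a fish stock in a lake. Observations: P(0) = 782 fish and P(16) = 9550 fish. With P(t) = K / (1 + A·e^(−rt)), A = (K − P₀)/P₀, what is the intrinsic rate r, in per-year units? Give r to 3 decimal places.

A = (24600 − 782)/782 = 30.4578
9550 = 24600/(1 + 30.4578·e^(−r·16)) → e^(−16r) = (2.57592 − 1)/30.4578 = 0.051741
r = −ln(0.051741)/16 = 2.96151/16

r ≈ 0.185 per year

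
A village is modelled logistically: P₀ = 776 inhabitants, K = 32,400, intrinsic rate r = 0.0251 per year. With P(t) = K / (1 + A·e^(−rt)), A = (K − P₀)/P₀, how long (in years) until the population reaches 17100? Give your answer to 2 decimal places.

t ≈ 152.14 years

A = (32400 − 776)/776 = 40.75258
17100 = 32400/(1 + 40.75258·e^(−0.0251t)) → 1 + 40.75258·e^(−0.0251t) = 1.89474
e^(−0.0251t) = 0.021955 → t = ln(45.547)/0.0251 = 3.81874/0.0251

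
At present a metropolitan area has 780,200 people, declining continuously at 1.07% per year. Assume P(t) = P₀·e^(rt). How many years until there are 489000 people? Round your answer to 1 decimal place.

t ≈ 43.7 years

489000 = 780200 · e^(-0.0107·t)
t = ln(489000/780200) / -0.0107 = ln(0.62676) / -0.0107 = -0.46719 / -0.0107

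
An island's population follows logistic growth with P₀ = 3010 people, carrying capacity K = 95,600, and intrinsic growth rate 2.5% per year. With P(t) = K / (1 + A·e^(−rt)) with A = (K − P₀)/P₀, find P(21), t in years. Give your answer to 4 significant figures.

≈ 4,980 people

A = (95600 − 3010)/3010 = 30.7608
P(21) = 95600 / (1 + 30.7608·e^(−0.025·21)) = 95600 / (1 + 30.7608·0.591555)
= 95600 / 19.19671 ≈ 4980.02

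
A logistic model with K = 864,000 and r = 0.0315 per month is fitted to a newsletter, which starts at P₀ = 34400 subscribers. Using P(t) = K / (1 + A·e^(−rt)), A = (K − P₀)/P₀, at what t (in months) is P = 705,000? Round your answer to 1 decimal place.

A = (864000 − 34400)/34400 = 24.11628
705000 = 864000/(1 + 24.11628·e^(−0.0315t)) → 1 + 24.11628·e^(−0.0315t) = 1.22553
e^(−0.0315t) = 0.009352 → t = ln(106.93067)/0.0315 = 4.67218/0.0315

t ≈ 148.3 months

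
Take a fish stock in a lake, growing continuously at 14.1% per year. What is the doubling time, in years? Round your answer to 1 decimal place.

doubling time ≈ 4.9 years

doubling time = ln(2) / |r| = 0.69315 / 0.141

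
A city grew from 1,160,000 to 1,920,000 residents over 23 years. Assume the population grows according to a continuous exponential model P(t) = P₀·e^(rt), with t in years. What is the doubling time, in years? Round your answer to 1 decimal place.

doubling time ≈ 31.6 years

r = ln(1920000/1160000) / 23 = ln(1.65517) / 23 ≈ 0.021909 per year
doubling time = ln 2 / |r| = 0.69315 / 0.021909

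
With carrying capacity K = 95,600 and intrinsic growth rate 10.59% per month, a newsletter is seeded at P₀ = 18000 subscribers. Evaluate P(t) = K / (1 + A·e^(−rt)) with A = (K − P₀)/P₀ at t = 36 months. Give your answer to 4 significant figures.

≈ 87,290 subscribers

A = (95600 − 18000)/18000 = 4.31111
P(36) = 95600 / (1 + 4.31111·e^(−0.1059·36)) = 95600 / (1 + 4.31111·0.022095)
= 95600 / 1.09525 ≈ 87285.66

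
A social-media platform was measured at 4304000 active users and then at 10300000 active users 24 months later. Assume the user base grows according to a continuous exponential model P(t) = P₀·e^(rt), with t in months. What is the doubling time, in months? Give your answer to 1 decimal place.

r = ln(10300000/4304000) / 24 = ln(2.39312) / 24 ≈ 0.036358 per month
doubling time = ln 2 / |r| = 0.69315 / 0.036358

doubling time ≈ 19.1 months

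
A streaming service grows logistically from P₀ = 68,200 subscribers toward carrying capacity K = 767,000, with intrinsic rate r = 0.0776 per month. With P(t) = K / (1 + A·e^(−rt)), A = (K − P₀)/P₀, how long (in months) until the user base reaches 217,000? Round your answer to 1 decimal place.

A = (767000 − 68200)/68200 = 10.24633
217000 = 767000/(1 + 10.24633·e^(−0.0776t)) → 1 + 10.24633·e^(−0.0776t) = 3.53456
e^(−0.0776t) = 0.247363 → t = ln(4.04264)/0.0776 = 1.3969/0.0776

t ≈ 18.0 months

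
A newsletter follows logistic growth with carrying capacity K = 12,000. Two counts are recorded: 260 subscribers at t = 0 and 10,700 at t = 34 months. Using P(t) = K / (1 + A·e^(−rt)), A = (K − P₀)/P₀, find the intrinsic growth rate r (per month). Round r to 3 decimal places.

A = (12000 − 260)/260 = 45.15385
10700 = 12000/(1 + 45.15385·e^(−r·34)) → e^(−34r) = (1.1215 − 1)/45.15385 = 0.002691
r = −ln(0.002691)/34 = 5.91795/34

r ≈ 0.174 per month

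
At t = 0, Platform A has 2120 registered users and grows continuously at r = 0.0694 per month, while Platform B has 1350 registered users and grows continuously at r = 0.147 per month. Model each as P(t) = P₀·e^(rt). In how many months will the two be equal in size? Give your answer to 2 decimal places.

2120·e^(0.0694t) = 1350·e^(0.147t)
2120/1350 = e^((0.147 − 0.0694)t) → ln(1.57037) = 0.0776·t
t = 0.45131 / 0.0776

t ≈ 5.82 months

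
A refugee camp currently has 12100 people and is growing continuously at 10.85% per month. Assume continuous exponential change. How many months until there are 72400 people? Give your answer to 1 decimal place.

72400 = 12100 · e^(0.1085·t)
t = ln(72400/12100) / 0.1085 = ln(5.98347) / 0.1085 = 1.789 / 0.1085

t ≈ 16.5 months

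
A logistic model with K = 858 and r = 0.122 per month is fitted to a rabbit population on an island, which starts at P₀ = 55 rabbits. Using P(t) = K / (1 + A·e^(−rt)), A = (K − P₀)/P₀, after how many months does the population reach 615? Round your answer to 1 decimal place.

t ≈ 29.6 months

A = (858 − 55)/55 = 14.6
615 = 858/(1 + 14.6·e^(−0.122t)) → 1 + 14.6·e^(−0.122t) = 1.39512
e^(−0.122t) = 0.027063 → t = ln(36.95062)/0.122 = 3.60958/0.122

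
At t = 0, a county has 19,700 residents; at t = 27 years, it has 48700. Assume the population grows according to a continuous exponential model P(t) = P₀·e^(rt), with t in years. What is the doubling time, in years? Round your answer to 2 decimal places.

r = ln(48700/19700) / 27 = ln(2.47208) / 27 ≈ 0.033521 per year
doubling time = ln 2 / |r| = 0.69315 / 0.033521

doubling time ≈ 20.68 years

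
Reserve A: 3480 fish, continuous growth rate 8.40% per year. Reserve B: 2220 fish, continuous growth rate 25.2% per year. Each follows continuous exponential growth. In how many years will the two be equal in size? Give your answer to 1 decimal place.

t ≈ 2.7 years

3480·e^(0.084t) = 2220·e^(0.252t)
3480/2220 = e^((0.252 − 0.084)t) → ln(1.56757) = 0.168·t
t = 0.44953 / 0.168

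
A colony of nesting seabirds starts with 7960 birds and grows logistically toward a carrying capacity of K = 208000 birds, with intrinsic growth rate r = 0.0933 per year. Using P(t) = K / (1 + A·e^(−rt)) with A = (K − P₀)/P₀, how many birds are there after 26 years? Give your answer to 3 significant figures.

≈ 64,600 birds

A = (208000 − 7960)/7960 = 25.13065
P(26) = 208000 / (1 + 25.13065·e^(−0.0933·26)) = 208000 / (1 + 25.13065·0.088407)
= 208000 / 3.22173 ≈ 64561.49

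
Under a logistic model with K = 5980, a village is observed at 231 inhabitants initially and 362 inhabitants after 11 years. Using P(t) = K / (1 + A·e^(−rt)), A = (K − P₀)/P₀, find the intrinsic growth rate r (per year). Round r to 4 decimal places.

A = (5980 − 231)/231 = 24.88745
362 = 5980/(1 + 24.88745·e^(−r·11)) → e^(−11r) = (16.51934 − 1)/24.88745 = 0.623581
r = −ln(0.623581)/11 = 0.47228/11

r ≈ 0.0429 per year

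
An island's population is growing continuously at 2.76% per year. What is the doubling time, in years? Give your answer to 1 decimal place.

doubling time = ln(2) / |r| = 0.69315 / 0.0276

doubling time ≈ 25.1 years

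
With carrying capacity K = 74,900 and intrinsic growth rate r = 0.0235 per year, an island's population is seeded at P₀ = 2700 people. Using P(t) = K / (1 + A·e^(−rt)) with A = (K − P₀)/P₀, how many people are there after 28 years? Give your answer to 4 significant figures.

A = (74900 − 2700)/2700 = 26.74074
P(28) = 74900 / (1 + 26.74074·e^(−0.0235·28)) = 74900 / (1 + 26.74074·0.517886)
= 74900 / 14.84866 ≈ 5044.23

≈ 5,044 people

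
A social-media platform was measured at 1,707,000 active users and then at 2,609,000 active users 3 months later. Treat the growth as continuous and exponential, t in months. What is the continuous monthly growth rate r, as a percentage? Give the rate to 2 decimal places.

r ≈ 14.14% per month

2609000 = 1707000 · e^(r·3)
e^(3r) = 2609000/1707000 = 1.52841
r = ln(1.52841) / 3 = 0.42423 / 3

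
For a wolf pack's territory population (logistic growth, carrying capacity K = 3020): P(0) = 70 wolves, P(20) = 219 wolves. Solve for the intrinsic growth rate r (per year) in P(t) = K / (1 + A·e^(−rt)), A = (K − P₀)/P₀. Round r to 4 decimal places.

r ≈ 0.0596 per year

A = (3020 − 70)/70 = 42.14286
219 = 3020/(1 + 42.14286·e^(−r·20)) → e^(−20r) = (13.78995 − 1)/42.14286 = 0.30349
r = −ln(0.30349)/20 = 1.19241/20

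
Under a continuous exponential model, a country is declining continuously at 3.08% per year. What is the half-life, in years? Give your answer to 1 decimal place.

half-life = ln(2) / |r| = 0.69315 / 0.0308

half-life ≈ 22.5 years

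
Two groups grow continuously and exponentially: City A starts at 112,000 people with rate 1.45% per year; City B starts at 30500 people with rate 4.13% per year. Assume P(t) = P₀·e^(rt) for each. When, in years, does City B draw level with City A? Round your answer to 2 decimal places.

t ≈ 48.54 years

112000·e^(0.0145t) = 30500·e^(0.0413t)
112000/30500 = e^((0.0413 − 0.0145)t) → ln(3.67213) = 0.0268·t
t = 1.30077 / 0.0268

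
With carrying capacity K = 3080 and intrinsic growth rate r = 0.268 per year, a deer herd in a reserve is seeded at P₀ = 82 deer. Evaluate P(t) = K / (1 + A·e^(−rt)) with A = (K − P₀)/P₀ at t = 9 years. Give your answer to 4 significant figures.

≈ 720.1 deer

A = (3080 − 82)/82 = 36.56098
P(9) = 3080 / (1 + 36.56098·e^(−0.268·9)) = 3080 / (1 + 36.56098·0.089636)
= 3080 / 4.27717 ≈ 720.1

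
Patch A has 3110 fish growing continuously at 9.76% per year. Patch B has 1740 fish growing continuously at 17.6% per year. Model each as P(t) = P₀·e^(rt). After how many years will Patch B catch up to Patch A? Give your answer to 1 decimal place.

t ≈ 7.4 years

3110·e^(0.0976t) = 1740·e^(0.176t)
3110/1740 = e^((0.176 − 0.0976)t) → ln(1.78736) = 0.0784·t
t = 0.58074 / 0.0784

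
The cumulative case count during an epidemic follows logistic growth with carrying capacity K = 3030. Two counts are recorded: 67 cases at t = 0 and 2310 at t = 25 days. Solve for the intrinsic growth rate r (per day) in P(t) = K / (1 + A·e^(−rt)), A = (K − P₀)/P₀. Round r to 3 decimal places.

A = (3030 − 67)/67 = 44.22388
2310 = 3030/(1 + 44.22388·e^(−r·25)) → e^(−25r) = (1.31169 − 1)/44.22388 = 0.007048
r = −ln(0.007048)/25 = 4.95502/25

r ≈ 0.198 per day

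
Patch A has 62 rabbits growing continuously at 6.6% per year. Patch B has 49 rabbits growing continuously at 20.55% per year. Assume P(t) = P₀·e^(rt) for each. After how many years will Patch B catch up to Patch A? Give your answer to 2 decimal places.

62·e^(0.066t) = 49·e^(0.2055t)
62/49 = e^((0.2055 − 0.066)t) → ln(1.26531) = 0.1395·t
t = 0.23531 / 0.1395

t ≈ 1.69 years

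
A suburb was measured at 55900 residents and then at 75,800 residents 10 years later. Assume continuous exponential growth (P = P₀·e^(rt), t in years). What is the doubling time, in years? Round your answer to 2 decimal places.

r = ln(75800/55900) / 10 = ln(1.35599) / 10 ≈ 0.030453 per year
doubling time = ln 2 / |r| = 0.69315 / 0.030453

doubling time ≈ 22.76 years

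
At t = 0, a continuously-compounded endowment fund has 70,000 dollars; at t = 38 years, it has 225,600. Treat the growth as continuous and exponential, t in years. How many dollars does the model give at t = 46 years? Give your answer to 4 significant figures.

r = ln(225600/70000) / 38 ≈ 0.030797 per year
P(46) = 70000 · e^(0.030797·46) = 70000 · 4.12325 ≈ 288627.17

≈ 288,600 dollars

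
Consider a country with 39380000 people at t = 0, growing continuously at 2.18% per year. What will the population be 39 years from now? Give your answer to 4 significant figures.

P(39) = 39380000 · e^(0.0218·39) = 39380000 · e^(0.8502)
= 39380000 · 2.34011 ≈ 92153721.93

≈ 92,150,000 people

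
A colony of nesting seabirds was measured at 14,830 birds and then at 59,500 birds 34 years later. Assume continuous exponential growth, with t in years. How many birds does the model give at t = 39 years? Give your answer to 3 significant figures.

r = ln(59500/14830) / 34 ≈ 0.040862 per year
P(39) = 14830 · e^(0.040862·39) = 14830 · 4.92161 ≈ 72987.54

≈ 73,000 birds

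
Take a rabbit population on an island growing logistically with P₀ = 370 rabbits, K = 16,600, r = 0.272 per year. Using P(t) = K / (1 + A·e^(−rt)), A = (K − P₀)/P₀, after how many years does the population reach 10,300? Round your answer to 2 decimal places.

t ≈ 15.71 years

A = (16600 − 370)/370 = 43.86486
10300 = 16600/(1 + 43.86486·e^(−0.272t)) → 1 + 43.86486·e^(−0.272t) = 1.61165
e^(−0.272t) = 0.013944 → t = ln(71.71557)/0.272 = 4.27271/0.272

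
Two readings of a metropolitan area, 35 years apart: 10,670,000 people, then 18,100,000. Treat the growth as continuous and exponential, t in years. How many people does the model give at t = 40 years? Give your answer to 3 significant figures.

r = ln(18100000/10670000) / 35 ≈ 0.015099 per year
P(40) = 10670000 · e^(0.015099·40) = 10670000 · 1.82937 ≈ 19519393.14

≈ 19,500,000 people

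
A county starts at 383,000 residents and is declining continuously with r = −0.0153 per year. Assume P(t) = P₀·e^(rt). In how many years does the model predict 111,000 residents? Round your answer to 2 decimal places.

111000 = 383000 · e^(-0.0153·t)
t = ln(111000/383000) / -0.0153 = ln(0.28982) / -0.0153 = -1.2385 / -0.0153

t ≈ 80.95 years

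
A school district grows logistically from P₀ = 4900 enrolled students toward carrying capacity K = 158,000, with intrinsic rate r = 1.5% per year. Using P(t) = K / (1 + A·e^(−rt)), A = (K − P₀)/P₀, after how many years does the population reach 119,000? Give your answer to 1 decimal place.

t ≈ 303.8 years

A = (158000 − 4900)/4900 = 31.2449
119000 = 158000/(1 + 31.2449·e^(−0.015t)) → 1 + 31.2449·e^(−0.015t) = 1.32773
e^(−0.015t) = 0.010489 → t = ln(95.337)/0.015 = 4.55742/0.015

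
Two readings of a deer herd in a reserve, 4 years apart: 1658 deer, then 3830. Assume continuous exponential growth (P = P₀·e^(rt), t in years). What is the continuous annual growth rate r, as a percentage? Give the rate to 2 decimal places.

r ≈ 20.93% per year

3830 = 1658 · e^(r·4)
e^(4r) = 3830/1658 = 2.31001
r = ln(2.31001) / 4 = 0.83725 / 4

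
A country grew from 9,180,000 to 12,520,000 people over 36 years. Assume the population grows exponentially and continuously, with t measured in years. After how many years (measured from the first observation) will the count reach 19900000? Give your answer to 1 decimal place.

r = ln(12520000/9180000) / 36 ≈ 0.008619 per year
t = ln(19900000/9180000) / r = 0.77369 / 0.008619 ≈ 89.761

t ≈ 89.8 years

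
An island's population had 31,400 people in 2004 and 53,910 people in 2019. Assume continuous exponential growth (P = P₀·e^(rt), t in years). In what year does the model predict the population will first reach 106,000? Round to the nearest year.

r = ln(53910/31400) / 15 = 0.54051/15 ≈ 0.036034 per year
t = ln(106000/31400) / r = 1.21663/0.036034 ≈ 33.76 years after 2004

year 2038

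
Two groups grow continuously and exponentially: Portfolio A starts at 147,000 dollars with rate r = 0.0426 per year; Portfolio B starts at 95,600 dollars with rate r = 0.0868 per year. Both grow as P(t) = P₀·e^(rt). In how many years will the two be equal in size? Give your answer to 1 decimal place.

147000·e^(0.0426t) = 95600·e^(0.0868t)
147000/95600 = e^((0.0868 − 0.0426)t) → ln(1.53766) = 0.0442·t
t = 0.43026 / 0.0442

t ≈ 9.7 years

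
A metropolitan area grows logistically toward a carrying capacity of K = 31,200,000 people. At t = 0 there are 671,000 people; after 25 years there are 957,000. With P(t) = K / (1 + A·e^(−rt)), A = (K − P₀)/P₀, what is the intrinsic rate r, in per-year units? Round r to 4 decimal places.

r ≈ 0.0146 per year

A = (31200000 − 671000)/671000 = 45.49776
957000 = 31200000/(1 + 45.49776·e^(−r·25)) → e^(−25r) = (32.60188 − 1)/45.49776 = 0.694581
r = −ln(0.694581)/25 = 0.36445/25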